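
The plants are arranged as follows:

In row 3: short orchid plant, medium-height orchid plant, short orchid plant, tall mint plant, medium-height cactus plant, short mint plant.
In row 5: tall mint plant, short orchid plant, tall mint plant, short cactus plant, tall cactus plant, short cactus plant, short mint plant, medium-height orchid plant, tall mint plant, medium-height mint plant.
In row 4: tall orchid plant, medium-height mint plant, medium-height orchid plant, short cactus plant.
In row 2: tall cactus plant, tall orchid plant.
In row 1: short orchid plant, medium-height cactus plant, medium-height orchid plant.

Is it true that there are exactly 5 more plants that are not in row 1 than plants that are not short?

False

plants that are not in row 1: 22.
plants that are not short: 16.
The claim requires 22 − 16 (= 6) to equal 5, which does not hold.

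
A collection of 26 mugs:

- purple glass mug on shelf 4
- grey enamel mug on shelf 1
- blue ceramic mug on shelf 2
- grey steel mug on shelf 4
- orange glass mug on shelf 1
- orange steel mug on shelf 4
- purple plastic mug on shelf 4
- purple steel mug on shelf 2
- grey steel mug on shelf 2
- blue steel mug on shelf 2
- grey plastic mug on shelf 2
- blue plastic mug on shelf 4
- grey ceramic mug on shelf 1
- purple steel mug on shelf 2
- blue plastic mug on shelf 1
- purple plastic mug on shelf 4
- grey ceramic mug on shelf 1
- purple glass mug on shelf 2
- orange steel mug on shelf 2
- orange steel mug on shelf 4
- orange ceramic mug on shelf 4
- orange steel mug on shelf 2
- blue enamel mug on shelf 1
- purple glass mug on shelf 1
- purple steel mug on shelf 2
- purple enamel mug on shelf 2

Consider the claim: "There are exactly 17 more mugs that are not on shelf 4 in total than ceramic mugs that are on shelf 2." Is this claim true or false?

True

mugs that are not on shelf 4: 18.
ceramic mugs on shelf 2: 1.
The claim requires 18 − 1 (= 17) to equal 17, which holds.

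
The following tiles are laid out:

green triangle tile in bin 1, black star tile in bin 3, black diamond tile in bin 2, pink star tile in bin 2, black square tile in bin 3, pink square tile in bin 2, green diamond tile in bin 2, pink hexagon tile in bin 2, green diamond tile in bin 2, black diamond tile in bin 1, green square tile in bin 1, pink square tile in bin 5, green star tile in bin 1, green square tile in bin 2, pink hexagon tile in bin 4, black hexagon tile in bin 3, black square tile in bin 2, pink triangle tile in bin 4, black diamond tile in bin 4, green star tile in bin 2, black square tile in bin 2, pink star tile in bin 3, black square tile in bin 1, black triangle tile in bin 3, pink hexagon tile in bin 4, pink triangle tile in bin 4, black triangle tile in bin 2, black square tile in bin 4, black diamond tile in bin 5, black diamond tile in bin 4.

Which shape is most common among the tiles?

Counts by shape: square 9, diamond 7, star 5, triangle 5, hexagon 4.
The maximum is 9, held uniquely by square.

square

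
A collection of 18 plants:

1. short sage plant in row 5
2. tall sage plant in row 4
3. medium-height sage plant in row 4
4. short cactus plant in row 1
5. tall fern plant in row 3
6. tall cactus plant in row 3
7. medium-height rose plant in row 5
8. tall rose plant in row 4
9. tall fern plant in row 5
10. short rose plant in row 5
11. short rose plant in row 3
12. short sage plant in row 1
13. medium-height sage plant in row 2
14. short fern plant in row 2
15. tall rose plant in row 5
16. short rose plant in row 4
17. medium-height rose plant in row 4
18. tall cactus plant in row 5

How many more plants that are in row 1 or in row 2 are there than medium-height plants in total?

0

plants in row 1 or in row 2: 4.
medium-height plants: 4.
4 − 4 = 0.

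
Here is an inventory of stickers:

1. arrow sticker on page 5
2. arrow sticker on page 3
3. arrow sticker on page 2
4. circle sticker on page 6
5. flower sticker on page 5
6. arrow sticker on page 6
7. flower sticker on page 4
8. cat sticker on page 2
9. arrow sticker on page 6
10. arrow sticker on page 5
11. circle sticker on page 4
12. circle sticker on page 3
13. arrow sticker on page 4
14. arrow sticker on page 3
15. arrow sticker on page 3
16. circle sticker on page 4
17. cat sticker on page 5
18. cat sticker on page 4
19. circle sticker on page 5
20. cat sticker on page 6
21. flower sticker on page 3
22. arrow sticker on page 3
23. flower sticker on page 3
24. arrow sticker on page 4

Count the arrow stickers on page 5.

2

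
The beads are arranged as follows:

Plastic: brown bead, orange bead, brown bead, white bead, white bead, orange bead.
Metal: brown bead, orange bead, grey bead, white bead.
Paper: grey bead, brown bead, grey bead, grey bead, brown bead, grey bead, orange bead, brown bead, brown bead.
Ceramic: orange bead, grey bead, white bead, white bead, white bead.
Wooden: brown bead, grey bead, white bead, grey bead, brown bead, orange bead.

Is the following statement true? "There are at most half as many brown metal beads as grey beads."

True

|brown metal beads| = 1.
|grey beads| = 8.
The claim requires 2 × 1 = 2 ≤ 8, which holds.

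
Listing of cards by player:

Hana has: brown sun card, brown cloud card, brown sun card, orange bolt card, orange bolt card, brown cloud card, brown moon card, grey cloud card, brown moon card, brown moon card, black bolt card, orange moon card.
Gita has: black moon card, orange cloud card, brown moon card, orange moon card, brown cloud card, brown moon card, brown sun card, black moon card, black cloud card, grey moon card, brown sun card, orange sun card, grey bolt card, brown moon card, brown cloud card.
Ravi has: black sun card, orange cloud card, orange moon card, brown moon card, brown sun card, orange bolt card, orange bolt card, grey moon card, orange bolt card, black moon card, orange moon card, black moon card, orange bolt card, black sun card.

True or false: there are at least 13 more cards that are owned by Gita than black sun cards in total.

Count of cards owned by Gita: 15.
There are 2 black sun cards.
The claim requires 15 − 2 = 13 ≥ 13, which holds.

True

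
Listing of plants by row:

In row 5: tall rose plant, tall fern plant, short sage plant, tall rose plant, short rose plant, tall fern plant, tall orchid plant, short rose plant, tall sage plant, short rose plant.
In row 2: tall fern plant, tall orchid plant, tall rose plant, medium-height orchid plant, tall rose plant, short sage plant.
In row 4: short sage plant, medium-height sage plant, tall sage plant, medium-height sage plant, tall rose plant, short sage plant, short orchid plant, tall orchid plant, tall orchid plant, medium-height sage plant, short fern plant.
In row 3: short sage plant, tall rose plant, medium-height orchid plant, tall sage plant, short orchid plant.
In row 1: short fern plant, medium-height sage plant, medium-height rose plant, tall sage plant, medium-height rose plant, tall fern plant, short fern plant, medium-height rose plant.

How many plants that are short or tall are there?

31

short: 13; tall: 18; together 13 + 18 = 31.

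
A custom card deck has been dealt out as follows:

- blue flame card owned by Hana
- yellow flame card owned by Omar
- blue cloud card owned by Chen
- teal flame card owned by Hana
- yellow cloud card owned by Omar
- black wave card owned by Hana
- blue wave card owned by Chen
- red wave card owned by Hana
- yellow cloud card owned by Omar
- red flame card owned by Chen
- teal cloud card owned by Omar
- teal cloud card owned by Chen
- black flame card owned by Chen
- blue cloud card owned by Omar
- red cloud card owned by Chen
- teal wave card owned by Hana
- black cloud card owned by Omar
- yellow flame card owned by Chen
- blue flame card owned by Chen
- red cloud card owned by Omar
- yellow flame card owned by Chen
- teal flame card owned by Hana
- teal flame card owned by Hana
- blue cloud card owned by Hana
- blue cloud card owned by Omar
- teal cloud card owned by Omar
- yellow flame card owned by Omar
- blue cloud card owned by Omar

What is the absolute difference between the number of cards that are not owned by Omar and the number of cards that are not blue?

3

cards that are not owned by Omar: 17. cards that are not blue: 20.
|17 − 20| = 20 − 17 = 3.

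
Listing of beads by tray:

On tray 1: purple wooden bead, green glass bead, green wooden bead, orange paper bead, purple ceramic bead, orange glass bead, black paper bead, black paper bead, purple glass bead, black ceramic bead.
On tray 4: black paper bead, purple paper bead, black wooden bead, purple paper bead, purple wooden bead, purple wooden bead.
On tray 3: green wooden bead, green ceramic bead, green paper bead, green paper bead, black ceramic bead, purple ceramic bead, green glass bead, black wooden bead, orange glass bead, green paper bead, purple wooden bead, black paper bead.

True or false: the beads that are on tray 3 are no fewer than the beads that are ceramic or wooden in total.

There are 12 beads on tray 3.
There are 13 beads that are ceramic or wooden.
The claim requires 12 ≥ 13, which does not hold.

False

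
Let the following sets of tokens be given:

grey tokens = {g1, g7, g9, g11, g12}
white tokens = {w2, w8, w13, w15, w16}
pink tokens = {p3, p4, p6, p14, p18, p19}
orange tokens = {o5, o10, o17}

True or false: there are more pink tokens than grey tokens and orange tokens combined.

False

pink tokens: 6.
grey tokens: 5; orange tokens: 3; combined: 5 + 3 = 8.
The claim requires 6 > 8, which does not hold.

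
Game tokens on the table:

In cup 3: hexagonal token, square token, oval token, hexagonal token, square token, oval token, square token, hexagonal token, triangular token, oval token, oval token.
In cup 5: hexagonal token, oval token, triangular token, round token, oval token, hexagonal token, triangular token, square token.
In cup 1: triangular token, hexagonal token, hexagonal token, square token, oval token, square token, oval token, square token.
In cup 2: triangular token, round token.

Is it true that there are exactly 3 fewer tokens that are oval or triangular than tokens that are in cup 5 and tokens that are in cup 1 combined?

True

|tokens that are oval or triangular| = 13.
tokens in cup 5: 8; tokens in cup 1: 8; combined: 8 + 8 = 16.
The claim requires 16 − 13 (= 3) to equal 3, which holds.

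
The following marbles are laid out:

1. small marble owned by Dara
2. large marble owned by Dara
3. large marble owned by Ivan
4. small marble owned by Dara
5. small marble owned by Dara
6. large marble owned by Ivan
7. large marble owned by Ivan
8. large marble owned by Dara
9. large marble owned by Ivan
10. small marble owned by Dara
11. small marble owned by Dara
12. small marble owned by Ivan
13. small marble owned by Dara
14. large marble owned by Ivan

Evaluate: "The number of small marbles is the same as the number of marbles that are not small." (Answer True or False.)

|small marbles| = 7.
|marbles that are not small| = 7.
The claim requires 7 = 7, which holds.

True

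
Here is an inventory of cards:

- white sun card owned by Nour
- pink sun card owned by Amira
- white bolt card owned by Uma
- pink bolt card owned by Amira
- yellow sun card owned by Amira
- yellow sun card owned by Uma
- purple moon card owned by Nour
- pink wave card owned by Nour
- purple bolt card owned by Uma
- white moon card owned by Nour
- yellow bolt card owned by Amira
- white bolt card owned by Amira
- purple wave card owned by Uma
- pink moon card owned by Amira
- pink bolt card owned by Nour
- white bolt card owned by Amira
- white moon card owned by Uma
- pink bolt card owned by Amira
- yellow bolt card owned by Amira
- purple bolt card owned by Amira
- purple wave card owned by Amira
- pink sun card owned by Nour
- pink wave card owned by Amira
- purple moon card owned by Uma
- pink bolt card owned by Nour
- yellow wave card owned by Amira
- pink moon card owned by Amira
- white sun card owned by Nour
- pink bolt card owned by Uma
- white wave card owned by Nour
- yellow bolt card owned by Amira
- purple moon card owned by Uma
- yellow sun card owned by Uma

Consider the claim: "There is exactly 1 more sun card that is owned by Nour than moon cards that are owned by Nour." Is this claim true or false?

True

sun cards owned by Nour: 3.
moon cards owned by Nour: 2.
The claim requires 3 − 2 (= 1) to equal 1, which holds.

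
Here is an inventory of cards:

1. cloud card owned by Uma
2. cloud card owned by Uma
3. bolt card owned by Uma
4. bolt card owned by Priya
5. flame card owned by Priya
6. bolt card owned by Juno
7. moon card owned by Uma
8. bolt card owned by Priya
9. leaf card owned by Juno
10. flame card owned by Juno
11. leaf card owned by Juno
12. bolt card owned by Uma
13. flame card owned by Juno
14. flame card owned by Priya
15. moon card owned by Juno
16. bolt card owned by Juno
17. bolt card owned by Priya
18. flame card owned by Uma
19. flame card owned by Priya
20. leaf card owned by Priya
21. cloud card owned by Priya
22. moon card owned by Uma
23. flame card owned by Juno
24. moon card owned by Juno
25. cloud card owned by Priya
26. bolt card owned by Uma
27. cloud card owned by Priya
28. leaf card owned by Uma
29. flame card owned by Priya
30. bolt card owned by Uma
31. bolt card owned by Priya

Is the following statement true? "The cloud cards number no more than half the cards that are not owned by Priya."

cloud cards: 5.
cards that are not owned by Priya: 19.
The claim requires 2 × 5 = 10 ≤ 19, which holds.

True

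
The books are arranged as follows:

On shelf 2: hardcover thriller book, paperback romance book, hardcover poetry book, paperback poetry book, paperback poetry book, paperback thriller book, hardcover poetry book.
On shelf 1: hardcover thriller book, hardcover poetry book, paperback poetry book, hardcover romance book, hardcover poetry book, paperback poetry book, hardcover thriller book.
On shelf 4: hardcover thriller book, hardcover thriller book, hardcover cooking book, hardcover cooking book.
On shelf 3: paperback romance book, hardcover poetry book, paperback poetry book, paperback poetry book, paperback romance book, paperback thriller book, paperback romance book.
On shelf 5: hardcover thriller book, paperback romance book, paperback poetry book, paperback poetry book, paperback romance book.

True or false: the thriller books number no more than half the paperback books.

There are 8 thriller books.
There are 16 paperback books.
The claim requires 2 × 8 = 16 ≤ 16, which holds.

True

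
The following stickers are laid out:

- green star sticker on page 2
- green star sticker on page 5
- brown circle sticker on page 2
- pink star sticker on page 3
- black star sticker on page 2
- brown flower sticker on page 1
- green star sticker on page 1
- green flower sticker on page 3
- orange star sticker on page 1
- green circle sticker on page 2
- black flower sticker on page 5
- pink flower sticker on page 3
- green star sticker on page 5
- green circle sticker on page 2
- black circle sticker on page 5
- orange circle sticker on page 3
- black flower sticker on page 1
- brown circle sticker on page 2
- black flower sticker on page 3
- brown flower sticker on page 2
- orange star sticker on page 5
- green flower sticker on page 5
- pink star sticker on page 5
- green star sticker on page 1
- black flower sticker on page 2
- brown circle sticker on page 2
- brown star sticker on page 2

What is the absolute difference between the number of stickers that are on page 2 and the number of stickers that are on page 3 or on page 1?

stickers on page 2: 10. stickers on page 3 or on page 1: 10.
|10 − 10| = 10 − 10 = 0.

0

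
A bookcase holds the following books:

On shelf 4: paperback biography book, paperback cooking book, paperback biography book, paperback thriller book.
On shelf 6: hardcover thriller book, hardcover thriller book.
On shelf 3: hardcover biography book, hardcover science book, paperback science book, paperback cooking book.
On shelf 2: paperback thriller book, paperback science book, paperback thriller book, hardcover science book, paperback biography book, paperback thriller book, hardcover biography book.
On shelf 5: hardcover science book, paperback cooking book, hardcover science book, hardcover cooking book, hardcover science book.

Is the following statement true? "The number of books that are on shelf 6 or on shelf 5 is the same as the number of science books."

books on shelf 6 or on shelf 5: 7.
science books: 7.
The claim requires 7 = 7, which holds.

True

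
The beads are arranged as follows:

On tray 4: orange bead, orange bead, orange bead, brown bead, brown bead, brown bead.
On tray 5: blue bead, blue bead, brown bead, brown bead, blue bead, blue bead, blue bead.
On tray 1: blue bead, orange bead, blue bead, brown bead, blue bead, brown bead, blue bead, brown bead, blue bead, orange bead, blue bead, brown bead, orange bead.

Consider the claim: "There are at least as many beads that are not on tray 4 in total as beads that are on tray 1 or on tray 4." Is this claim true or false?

True

beads that are not on tray 4: 20.
beads on tray 1 or on tray 4: 19.
The claim requires 20 ≥ 19, which holds.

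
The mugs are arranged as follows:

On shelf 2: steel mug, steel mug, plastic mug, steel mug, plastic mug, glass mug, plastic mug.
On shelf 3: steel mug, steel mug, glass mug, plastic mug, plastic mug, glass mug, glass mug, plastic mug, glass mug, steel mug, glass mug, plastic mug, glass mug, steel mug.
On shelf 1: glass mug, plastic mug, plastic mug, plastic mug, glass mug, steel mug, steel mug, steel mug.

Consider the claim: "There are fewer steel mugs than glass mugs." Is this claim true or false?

False

|steel mugs| = 10.
|glass mugs| = 9.
The claim requires 10 < 9, which does not hold.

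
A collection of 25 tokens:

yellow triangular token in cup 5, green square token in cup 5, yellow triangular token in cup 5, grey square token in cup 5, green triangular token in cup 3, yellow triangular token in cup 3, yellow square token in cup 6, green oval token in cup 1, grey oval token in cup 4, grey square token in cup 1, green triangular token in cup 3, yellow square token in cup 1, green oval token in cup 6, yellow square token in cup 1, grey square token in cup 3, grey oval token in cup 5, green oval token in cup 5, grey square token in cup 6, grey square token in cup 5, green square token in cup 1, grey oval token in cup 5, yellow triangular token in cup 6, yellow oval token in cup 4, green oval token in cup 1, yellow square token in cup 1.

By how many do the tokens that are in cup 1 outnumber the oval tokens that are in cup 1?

tokens in cup 1: 7.
oval tokens in cup 1: 2.
7 − 2 = 5.

5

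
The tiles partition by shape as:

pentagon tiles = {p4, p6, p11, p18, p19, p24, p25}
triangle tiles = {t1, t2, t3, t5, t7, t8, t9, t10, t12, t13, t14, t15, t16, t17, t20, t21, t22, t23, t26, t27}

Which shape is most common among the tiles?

Counts by shape: triangle 20, pentagon 7.
The maximum is 20, held uniquely by triangle.

triangle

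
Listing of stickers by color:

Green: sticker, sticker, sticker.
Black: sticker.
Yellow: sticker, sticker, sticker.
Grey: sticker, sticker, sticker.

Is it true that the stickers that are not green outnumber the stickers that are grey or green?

stickers that are not green: 7.
stickers that are grey or green: 6.
The claim requires 7 > 6, which holds.

True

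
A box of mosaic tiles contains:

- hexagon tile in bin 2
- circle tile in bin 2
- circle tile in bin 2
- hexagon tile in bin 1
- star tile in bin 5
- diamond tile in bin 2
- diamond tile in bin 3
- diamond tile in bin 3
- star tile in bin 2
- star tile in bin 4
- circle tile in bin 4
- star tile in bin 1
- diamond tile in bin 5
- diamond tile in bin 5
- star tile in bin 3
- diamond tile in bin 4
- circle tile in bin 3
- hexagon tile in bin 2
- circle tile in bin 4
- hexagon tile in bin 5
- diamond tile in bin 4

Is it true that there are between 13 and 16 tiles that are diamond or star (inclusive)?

False

tiles that are diamond or star: 12.
The claim requires 13 ≤ 12 ≤ 16, which does not hold.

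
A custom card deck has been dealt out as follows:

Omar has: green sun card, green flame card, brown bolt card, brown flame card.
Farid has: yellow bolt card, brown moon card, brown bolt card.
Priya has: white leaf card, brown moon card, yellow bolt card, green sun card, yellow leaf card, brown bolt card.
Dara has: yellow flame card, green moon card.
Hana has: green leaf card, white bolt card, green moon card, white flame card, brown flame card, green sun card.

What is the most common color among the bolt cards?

Counts by color (restricted to bolt cards): brown 3, yellow 2, white 1.
The maximum is 3, held uniquely by brown.

brown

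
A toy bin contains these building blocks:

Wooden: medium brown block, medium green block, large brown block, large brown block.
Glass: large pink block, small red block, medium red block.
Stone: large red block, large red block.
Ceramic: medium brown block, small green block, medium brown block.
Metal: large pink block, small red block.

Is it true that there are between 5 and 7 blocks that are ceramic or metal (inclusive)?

True

There are 5 blocks that are ceramic or metal.
The claim requires 5 ≤ 5 ≤ 7, which holds.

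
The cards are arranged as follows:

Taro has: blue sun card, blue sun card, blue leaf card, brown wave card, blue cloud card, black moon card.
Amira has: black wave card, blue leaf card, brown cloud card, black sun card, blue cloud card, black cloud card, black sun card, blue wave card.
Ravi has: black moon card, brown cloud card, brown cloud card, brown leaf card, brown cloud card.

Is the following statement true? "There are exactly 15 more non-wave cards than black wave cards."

True

|non-wave cards| = 16.
|black wave cards| = 1.
The claim requires 16 − 1 (= 15) to equal 15, which holds.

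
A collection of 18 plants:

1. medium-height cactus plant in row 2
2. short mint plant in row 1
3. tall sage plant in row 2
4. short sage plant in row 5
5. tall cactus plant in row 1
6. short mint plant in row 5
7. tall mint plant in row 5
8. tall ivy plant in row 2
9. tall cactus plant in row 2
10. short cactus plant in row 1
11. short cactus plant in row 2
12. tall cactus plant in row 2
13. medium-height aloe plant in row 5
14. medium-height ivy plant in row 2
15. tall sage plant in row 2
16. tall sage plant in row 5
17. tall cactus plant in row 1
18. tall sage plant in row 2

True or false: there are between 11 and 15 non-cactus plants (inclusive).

True

There are 11 non-cactus plants.
The claim requires 11 ≤ 11 ≤ 15, which holds.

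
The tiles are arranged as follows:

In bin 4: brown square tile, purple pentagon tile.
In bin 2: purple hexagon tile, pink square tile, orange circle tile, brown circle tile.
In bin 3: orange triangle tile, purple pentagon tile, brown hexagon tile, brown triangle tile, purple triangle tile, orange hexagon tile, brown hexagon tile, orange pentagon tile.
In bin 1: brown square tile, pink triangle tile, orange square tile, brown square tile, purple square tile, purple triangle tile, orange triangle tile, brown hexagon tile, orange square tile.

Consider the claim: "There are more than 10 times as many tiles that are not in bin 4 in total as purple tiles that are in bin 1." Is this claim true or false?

True

There are 21 tiles that are not in bin 4.
There are 2 purple tiles in bin 1.
The claim requires 21 > 10 × 2 = 20, which holds.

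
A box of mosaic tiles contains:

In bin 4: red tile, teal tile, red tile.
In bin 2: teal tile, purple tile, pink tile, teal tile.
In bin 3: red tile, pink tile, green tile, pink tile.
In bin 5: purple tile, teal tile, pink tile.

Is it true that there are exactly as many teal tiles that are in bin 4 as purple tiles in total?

|teal tiles in bin 4| = 1.
|purple tiles| = 2.
The claim requires 1 = 2, which does not hold.

False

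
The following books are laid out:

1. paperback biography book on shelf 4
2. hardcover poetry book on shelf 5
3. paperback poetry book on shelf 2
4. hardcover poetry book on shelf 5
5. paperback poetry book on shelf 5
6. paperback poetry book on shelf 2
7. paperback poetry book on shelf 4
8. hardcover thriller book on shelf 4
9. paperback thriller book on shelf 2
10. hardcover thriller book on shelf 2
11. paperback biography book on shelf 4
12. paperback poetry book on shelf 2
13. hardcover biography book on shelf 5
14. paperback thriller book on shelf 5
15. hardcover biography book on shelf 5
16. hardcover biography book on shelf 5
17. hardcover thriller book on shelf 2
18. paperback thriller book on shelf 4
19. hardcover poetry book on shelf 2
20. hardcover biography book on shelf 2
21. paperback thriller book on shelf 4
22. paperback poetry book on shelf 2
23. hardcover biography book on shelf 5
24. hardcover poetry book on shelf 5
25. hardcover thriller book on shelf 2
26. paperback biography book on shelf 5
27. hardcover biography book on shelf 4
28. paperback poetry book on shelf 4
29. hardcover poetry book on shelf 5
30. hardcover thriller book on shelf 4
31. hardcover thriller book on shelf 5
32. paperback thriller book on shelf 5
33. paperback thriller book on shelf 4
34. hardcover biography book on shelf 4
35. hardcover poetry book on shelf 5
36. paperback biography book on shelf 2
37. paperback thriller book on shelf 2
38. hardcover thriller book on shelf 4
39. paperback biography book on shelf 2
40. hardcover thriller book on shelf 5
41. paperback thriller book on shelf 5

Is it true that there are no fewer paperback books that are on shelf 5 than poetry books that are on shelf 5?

False

|paperback books on shelf 5| = 5.
|poetry books on shelf 5| = 6.
The claim requires 5 ≥ 6, which does not hold.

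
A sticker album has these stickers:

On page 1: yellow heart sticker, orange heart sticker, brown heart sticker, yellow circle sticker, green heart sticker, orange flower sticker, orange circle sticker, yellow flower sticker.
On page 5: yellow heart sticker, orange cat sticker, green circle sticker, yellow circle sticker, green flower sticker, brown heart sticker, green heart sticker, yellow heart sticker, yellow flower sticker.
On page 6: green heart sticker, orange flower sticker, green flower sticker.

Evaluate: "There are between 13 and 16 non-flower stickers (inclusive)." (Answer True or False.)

|non-flower stickers| = 14.
The claim requires 13 ≤ 14 ≤ 16, which holds.

True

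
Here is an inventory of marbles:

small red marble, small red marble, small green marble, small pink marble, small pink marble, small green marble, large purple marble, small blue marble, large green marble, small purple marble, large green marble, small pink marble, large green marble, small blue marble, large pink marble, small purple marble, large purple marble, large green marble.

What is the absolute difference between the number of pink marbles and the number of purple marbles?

pink marbles: 4. purple marbles: 4.
|4 − 4| = 4 − 4 = 0.

0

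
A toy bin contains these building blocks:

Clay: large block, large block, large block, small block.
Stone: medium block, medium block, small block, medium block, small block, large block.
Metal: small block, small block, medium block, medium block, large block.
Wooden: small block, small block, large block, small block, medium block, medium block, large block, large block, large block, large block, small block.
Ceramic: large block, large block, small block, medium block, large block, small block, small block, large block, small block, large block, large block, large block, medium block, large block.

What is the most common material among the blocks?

ceramic

Counts by material: ceramic 14, wooden 11, stone 6, metal 5, clay 4.
The maximum is 14, held uniquely by ceramic.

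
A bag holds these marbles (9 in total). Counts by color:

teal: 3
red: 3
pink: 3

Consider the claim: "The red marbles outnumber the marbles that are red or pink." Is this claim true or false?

|red marbles| = 3.
|marbles that are red or pink| = 6.
The claim requires 3 > 6, which does not hold.

False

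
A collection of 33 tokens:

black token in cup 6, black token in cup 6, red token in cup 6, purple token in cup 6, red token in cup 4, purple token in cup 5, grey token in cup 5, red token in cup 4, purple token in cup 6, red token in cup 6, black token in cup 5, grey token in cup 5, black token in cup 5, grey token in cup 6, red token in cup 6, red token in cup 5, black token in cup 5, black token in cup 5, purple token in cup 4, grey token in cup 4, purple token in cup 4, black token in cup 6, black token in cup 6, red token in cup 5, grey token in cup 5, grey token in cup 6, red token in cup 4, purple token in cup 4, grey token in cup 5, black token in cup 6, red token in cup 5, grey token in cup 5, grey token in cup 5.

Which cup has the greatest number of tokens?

Counts by cup: cup 5→14, cup 6→12, cup 4→7.
The maximum is 14, held uniquely by cup 5.

cup 5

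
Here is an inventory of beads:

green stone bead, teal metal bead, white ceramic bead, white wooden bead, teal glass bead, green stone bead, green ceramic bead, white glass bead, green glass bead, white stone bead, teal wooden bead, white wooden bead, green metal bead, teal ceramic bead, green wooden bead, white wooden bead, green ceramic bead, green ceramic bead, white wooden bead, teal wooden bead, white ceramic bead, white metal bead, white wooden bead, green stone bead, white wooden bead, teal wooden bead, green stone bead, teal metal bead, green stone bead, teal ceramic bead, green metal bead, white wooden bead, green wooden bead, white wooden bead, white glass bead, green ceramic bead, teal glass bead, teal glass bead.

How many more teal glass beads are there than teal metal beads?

1

teal glass beads: 3.
teal metal beads: 2.
3 − 2 = 1.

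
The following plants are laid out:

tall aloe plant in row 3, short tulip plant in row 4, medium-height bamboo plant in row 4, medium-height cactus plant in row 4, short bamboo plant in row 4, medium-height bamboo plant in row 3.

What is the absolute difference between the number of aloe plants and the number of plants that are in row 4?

3

aloe plants: 1. plants in row 4: 4.
|1 − 4| = 4 − 1 = 3.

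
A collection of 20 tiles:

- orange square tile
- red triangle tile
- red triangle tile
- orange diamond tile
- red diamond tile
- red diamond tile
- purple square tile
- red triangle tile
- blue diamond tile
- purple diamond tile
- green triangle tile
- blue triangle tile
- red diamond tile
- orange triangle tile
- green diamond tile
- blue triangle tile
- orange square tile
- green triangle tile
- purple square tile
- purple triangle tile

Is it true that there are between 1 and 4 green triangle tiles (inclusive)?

True

green triangle tiles: 2.
The claim requires 1 ≤ 2 ≤ 4, which holds.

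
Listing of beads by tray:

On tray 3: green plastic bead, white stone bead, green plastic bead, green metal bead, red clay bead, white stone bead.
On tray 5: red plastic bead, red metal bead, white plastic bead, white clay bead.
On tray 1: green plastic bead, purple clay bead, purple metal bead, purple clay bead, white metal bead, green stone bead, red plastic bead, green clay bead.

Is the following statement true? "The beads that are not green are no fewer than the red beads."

|beads that are not green| = 12.
|red beads| = 4.
The claim requires 12 ≥ 4, which holds.

True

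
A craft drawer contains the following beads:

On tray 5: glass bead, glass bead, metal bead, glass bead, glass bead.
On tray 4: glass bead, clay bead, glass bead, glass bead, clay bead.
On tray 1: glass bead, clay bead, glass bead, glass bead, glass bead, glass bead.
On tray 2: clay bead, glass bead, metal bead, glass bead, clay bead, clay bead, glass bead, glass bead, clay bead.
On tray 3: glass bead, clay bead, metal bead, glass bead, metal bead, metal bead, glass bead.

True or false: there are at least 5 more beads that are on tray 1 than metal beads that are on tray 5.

True

There are 6 beads on tray 1.
There is 1 metal bead on tray 5.
The claim requires 6 − 1 = 5 ≥ 5, which holds.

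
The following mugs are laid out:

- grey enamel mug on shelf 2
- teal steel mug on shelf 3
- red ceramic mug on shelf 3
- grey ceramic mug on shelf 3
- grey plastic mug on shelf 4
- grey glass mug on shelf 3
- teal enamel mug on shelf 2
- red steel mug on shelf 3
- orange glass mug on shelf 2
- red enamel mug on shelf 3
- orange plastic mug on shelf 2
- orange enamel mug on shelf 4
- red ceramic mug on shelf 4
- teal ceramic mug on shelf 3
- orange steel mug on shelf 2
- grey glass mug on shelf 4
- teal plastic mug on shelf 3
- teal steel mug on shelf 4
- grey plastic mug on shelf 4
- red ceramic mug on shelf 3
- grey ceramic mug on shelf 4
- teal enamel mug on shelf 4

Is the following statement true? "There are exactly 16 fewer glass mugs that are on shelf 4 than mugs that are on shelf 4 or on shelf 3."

glass mugs on shelf 4: 1.
mugs on shelf 4 or on shelf 3: 17.
The claim requires 17 − 1 (= 16) to equal 16, which holds.

True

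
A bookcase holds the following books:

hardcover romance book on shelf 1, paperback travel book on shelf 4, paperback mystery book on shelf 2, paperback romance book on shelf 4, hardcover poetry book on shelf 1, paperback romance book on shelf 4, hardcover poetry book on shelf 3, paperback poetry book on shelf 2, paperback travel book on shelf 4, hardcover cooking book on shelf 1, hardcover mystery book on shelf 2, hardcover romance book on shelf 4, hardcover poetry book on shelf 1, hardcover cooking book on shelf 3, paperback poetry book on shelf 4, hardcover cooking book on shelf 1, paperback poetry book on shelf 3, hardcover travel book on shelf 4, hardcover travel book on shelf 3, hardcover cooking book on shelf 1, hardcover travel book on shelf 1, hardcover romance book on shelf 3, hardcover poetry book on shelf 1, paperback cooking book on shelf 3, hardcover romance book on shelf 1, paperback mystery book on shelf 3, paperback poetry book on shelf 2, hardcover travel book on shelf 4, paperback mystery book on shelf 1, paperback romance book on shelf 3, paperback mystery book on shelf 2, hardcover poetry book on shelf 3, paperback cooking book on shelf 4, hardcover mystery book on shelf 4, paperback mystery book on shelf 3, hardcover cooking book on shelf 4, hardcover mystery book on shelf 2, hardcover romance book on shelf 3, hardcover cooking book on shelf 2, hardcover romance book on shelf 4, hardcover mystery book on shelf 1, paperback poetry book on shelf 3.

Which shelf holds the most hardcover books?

Counts by shelf (restricted to hardcover books): shelf 1→10, shelf 3→6, shelf 4→6, shelf 2→3.
The maximum is 10, held uniquely by shelf 1.

shelf 1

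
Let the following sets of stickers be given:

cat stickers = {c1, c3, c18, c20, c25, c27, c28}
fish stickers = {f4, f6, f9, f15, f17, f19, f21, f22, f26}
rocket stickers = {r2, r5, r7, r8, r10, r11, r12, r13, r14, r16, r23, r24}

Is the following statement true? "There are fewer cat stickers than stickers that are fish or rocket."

cat stickers: 7.
stickers that are fish or rocket: 21.
The claim requires 7 < 21, which holds.

True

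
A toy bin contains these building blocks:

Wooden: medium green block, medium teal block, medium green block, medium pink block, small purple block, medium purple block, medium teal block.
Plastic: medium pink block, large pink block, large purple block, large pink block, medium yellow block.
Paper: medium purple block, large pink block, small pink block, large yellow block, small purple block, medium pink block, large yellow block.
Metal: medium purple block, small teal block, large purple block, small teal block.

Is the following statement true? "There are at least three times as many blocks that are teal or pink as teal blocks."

blocks that are teal or pink: 11.
teal blocks: 4.
The claim requires 11 ≥ 3 × 4 = 12, which does not hold.

False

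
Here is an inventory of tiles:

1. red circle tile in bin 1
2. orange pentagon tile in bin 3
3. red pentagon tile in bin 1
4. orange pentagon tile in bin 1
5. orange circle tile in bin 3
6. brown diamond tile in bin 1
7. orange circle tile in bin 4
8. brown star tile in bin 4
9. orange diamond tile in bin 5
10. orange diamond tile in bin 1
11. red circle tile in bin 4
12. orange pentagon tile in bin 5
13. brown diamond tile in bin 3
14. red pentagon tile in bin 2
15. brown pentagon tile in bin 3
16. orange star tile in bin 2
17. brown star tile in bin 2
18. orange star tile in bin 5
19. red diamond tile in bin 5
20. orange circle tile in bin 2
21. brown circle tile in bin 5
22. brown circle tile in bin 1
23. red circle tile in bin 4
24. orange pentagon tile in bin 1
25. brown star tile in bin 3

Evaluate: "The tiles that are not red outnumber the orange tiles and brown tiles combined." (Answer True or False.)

|tiles that are not red| = 19.
orange tiles: 11; brown tiles: 8; combined: 11 + 8 = 19.
The claim requires 19 > 19, which does not hold.

False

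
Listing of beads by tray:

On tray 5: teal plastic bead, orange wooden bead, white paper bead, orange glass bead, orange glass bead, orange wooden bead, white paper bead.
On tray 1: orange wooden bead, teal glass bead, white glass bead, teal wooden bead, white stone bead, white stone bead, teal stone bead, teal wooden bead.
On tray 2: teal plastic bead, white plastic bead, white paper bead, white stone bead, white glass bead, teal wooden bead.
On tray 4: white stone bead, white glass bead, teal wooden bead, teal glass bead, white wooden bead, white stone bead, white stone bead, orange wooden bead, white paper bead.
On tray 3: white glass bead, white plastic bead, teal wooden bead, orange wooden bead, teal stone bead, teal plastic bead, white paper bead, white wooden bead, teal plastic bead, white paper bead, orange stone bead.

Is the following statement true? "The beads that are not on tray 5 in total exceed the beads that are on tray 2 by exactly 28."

|beads that are not on tray 5| = 34.
|beads on tray 2| = 6.
The claim requires 34 − 6 (= 28) to equal 28, which holds.

True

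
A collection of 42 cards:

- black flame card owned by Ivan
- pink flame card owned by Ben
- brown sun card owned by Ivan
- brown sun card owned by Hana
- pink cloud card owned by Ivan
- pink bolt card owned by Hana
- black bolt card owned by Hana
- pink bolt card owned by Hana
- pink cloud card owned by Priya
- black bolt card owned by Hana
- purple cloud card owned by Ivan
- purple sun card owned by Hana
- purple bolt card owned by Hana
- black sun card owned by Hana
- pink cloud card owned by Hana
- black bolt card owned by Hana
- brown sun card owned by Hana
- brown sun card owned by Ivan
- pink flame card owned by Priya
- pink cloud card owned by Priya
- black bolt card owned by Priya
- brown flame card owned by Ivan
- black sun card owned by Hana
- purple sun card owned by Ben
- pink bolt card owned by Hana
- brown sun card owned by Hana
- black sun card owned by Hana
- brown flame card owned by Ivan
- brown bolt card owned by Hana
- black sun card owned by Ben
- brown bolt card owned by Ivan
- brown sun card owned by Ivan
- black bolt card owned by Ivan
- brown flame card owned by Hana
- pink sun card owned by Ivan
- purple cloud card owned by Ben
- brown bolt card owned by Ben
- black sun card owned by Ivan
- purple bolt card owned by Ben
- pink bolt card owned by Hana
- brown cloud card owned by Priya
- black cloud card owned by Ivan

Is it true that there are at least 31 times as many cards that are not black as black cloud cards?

|cards that are not black| = 30.
|black cloud cards| = 1.
The claim requires 30 ≥ 31 × 1 = 31, which does not hold.

False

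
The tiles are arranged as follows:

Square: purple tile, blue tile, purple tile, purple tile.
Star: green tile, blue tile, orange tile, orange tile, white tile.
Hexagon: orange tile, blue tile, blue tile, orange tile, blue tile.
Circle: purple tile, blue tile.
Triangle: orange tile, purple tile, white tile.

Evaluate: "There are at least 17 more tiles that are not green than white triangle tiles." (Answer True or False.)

True

There are 18 tiles that are not green.
There is 1 white triangle tile.
The claim requires 18 − 1 = 17 ≥ 17, which holds.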